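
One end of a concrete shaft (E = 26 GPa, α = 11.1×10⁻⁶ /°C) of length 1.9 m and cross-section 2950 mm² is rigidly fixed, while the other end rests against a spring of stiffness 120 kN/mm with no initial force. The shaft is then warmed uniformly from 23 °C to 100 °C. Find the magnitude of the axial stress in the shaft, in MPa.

σ ≈ 16.6 MPa (compressive)

If the spring were absent the shaft would lengthen by αΔT L = 11.1×10⁻⁶ × 77 × 1900 = 1.624 mm.
Let P be the compressive force at the spring. The shaft shortens elastically by PL/(AE) and the spring compresses by P/k; together these equal δ_free.
P [ L/(AE) + 1/k ] = δ_free → P [ 1900/(2950×26×10³) + 1/(120×10³) ] = 1.624.
P = 1.624 / 3.311×10⁻⁵ = 49050 N.
σ = P/A = 49050/2950 = 16.63 MPa.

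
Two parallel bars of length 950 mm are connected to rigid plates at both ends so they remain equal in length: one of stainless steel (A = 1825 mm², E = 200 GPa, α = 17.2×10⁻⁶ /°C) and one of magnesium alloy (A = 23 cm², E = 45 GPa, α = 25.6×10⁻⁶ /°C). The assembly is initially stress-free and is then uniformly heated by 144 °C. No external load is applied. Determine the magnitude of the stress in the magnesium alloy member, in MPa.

Equilibrium of a rigid end plate with no external load gives equal and opposite internal forces ±P in the two members. Since α_{magnesium alloy} > α_{stainless steel}, heating drives the magnesium alloy into compression and the stainless steel into tension.
Compatibility of the two members (thermal + elastic change equal): (α₁ − α₂)ΔT = P·[1/(A₁E₁) + 1/(A₂E₂)].
|α₁ − α₂|·ΔT = 8.4×10⁻⁶ × 144 = 0.00121.
1/(A₁E₁) + 1/(A₂E₂) = 1/(1825×200×10³) + 1/(2300×45×10³) = 1.24×10⁻⁸ N⁻¹.
So P = 0.00121 / 1.24×10⁻⁸ = 97.54 kN.
σ_{magnesium alloy} = P/A₂ = 97540/2300 = 42.41 MPa, compressive.

σ ≈ 42.4 MPa (compressive)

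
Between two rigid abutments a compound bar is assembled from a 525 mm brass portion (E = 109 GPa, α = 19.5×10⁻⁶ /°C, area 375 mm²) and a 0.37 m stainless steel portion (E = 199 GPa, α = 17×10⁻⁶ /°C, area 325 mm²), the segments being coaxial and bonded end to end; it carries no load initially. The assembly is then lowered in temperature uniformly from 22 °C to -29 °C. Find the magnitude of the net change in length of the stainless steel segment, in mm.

If the supports were absent, the total length change would be Σ αᵢΔT Lᵢ = 19.5×10⁻⁶×51×525 + 17×10⁻⁶×51×370 = 0.8429 mm.
The walls prevent any net length change, so an axial force P (same in every segment) develops. Compatibility: P · Σ Lᵢ/(AᵢEᵢ) = δ_free.
The series flexibility is Σ Lᵢ/(AᵢEᵢ) = 525/(375×109×10³) + 370/(325×199×10³) = 1.856×10⁻⁵ mm/N.
So P = 0.8429 / 1.856×10⁻⁵ = 45.4 kN, tensile.
For the stainless steel segment, free thermal change = 17×10⁻⁶×51×370 = 0.3208 mm and elastic change from P = 45400×370/(325×199×10³) = 0.2597 mm; these oppose, so the net change is 0.061 mm (segment shortens).

|ΔL| ≈ 0.061 mm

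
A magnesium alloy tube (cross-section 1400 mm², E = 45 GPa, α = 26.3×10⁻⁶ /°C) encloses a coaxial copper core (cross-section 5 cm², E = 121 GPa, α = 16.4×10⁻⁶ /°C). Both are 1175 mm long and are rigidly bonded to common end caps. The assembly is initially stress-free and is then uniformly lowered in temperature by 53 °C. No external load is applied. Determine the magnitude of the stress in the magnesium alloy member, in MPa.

σ ≈ 11.6 MPa (tensile)

Both members must finish at the same length. With the larger α, the magnesium alloy tends to over-contract; the plates restrain it, putting the magnesium alloy in tension and the copper in compression. With no external load the two internal forces are equal and opposite, magnitude P.
Equating the net (thermal + elastic) strains gives |α₁ − α₂|·ΔT = P·[1/(A₁E₁) + 1/(A₂E₂)].
|α₁ − α₂|·ΔT = 9.9×10⁻⁶ × 53 = 0.0005247.
1/(A₁E₁) + 1/(A₂E₂) = 1/(1400×45×10³) + 1/(500×121×10³) = 3.24×10⁻⁸ N⁻¹.
P = 0.0005247 / 3.24×10⁻⁸ = 16190 N = 16.19 kN.
σ_{magnesium alloy} = P/A₁ = 16190/1400 = 11.57 MPa, tensile.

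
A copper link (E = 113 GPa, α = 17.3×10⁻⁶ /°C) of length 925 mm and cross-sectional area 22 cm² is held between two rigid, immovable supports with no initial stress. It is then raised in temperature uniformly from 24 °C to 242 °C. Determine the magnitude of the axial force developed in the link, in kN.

With zero net strain, σ = E·αΔT = 113 GPa × 17.3×10⁻⁶ × 218 = 426.2 MPa.
Axial force P = σA = 426.2 × 2200 = 937600 N = 937.6 kN, compressive.

P ≈ 938 kN (compressive)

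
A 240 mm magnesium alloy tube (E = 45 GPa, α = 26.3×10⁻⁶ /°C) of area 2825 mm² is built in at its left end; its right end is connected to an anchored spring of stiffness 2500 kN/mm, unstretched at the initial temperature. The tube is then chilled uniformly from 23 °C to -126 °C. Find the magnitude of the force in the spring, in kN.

P ≈ 411 kN

The unrestrained thermal change is αΔT L = 26.3×10⁻⁶ × 149 × 240 = 0.9405 mm.
Let P be the tensile force in the spring. The tube extends elastically by PL/(AE) and the spring stretches by P/k; together these equal δ_free.
P [ L/(AE) + 1/k ] = δ_free → P [ 240/(2825×45×10³) + 1/(2500×10³) ] = 0.9405.
P = 0.9405 / 2.288×10⁻⁶ = 411100 N.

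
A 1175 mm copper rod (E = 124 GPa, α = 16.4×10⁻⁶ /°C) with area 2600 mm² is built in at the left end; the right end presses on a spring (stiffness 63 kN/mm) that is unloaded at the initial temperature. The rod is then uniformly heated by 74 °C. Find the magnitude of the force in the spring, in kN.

P ≈ 73.1 kN

The unrestrained thermal change is αΔT L = 16.4×10⁻⁶ × 74 × 1175 = 1.426 mm.
Let P be the compressive force at the spring. The rod shortens elastically by PL/(AE) and the spring compresses by P/k; together these equal δ_free.
P [ L/(AE) + 1/k ] = δ_free → P [ 1175/(2600×124×10³) + 1/(63×10³) ] = 1.426.
P = 1.426 / 1.952×10⁻⁵ = 73060 N.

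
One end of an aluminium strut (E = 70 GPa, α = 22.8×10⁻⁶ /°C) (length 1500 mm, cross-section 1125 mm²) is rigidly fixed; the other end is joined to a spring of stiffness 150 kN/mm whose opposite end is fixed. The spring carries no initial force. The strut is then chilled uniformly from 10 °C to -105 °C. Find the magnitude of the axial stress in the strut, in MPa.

σ ≈ 136 MPa (tensile)

Free thermal contraction: δ_free = αΔT L = 22.8×10⁻⁶ × 115 × 1500 = 3.933 mm.
Let P be the tensile force in the spring. The strut extends elastically by PL/(AE) and the spring stretches by P/k; together these equal δ_free.
So P = δ_free / [L/(AE) + 1/k] = 3.933 / [ 1500/(1125×70×10³) + 1/(150×10³) ].
P = 3.933 / 2.571×10⁻⁵ = 153000 N.
σ = P/A = 153000/1125 = 136 MPa.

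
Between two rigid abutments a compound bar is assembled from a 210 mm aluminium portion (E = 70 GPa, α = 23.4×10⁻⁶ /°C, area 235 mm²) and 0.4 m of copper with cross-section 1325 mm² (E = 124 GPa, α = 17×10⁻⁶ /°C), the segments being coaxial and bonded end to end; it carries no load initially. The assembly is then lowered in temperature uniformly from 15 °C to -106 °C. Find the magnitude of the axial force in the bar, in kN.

With the walls removed the bar would change length by δ_free = Σ αᵢΔT Lᵢ = 23.4×10⁻⁶×121×210 + 17×10⁻⁶×121×400 = 1.417 mm.
Since the ends are fixed, an axial force P builds up, equal in every segment, with P · Σ Lᵢ/(AᵢEᵢ) = δ_free.
The series flexibility is Σ Lᵢ/(AᵢEᵢ) = 210/(235×70×10³) + 400/(1325×124×10³) = 1.52×10⁻⁵ mm/N.
So P = 1.417 / 1.52×10⁻⁵ = 93.25 kN, tensile.

P ≈ 93.2 kN (tensile)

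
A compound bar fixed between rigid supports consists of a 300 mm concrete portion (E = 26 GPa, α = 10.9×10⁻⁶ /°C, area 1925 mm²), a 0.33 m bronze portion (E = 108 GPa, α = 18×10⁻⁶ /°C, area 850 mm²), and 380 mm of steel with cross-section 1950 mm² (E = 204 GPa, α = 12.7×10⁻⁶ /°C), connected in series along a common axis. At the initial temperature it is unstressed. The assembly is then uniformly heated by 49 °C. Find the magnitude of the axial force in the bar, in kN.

If the supports were absent, the total length change would be Σ αᵢΔT Lᵢ = 10.9×10⁻⁶×49×300 + 18×10⁻⁶×49×330 + 12.7×10⁻⁶×49×380 = 0.6878 mm.
The rigid supports impose zero overall length change; the single axial force P common to all segments must satisfy P Σ Lᵢ/(AᵢEᵢ) = δ_free.
The series flexibility is Σ Lᵢ/(AᵢEᵢ) = 300/(1925×26×10³) + 330/(850×108×10³) + 380/(1950×204×10³) = 1.054×10⁻⁵ mm/N.
Hence P = δ_free / Σ(L/AE) = 0.6878/1.054×10⁻⁵ = 65.23 kN (compressive).

P ≈ 65.2 kN (compressive)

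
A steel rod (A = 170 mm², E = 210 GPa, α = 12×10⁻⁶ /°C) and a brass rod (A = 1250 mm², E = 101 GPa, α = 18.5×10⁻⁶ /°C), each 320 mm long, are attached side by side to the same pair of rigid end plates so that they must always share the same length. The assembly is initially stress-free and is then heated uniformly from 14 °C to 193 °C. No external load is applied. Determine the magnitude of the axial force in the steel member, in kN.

The brass has the larger α, so on heating it would change length more than the steel if both were free. The rigid plates force a common final length, so the brass is put into compression and the steel into tension, with equal and opposite forces P (no external load).
Compatibility of the two members (thermal + elastic change equal): (α₁ − α₂)ΔT = P·[1/(A₁E₁) + 1/(A₂E₂)].
|α₁ − α₂|·ΔT = 6.5×10⁻⁶ × 179 = 0.001163.
1/(A₁E₁) + 1/(A₂E₂) = 1/(170×210×10³) + 1/(1250×101×10³) = 3.593×10⁻⁸ N⁻¹.
So P = 0.001163 / 3.593×10⁻⁸ = 32.38 kN.

P ≈ 32.4 kN (tensile in the steel)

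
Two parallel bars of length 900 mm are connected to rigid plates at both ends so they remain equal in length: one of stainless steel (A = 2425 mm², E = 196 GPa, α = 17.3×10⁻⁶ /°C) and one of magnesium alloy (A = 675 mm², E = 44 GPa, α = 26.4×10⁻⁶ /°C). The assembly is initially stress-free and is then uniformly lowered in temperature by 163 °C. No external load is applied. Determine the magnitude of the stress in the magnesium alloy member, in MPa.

The magnesium alloy has the larger α, so on cooling it would change length more than the stainless steel if both were free. The rigid plates force a common final length, so the magnesium alloy is put into tension and the stainless steel into compression, with equal and opposite forces P (no external load).
Equating the net (thermal + elastic) strains gives |α₁ − α₂|·ΔT = P·[1/(A₁E₁) + 1/(A₂E₂)].
|α₁ − α₂|·ΔT = 9.1×10⁻⁶ × 163 = 0.001483.
1/(A₁E₁) + 1/(A₂E₂) = 1/(2425×196×10³) + 1/(675×44×10³) = 3.577×10⁻⁸ N⁻¹.
P = 0.001483 / 3.577×10⁻⁸ = 41460 N = 41.46 kN.
σ_{magnesium alloy} = P/A₂ = 41460/675 = 61.43 MPa, tensile.

σ ≈ 61.4 MPa (tensile)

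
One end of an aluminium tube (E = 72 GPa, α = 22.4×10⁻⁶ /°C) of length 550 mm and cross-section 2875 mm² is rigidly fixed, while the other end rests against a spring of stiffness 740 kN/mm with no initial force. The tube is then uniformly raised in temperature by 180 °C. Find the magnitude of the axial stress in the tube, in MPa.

σ ≈ 192 MPa (compressive)

The unrestrained thermal change is αΔT L = 22.4×10⁻⁶ × 180 × 550 = 2.218 mm.
With a force P in the spring, the elastic change of the tube is PL/(AE) and that of the spring is P/k; compatibility requires their sum to equal δ_free.
P [ L/(AE) + 1/k ] = δ_free → P [ 550/(2875×72×10³) + 1/(740×10³) ] = 2.218.
P = 2.218 / 4.008×10⁻⁶ = 553200 N.
σ = P/A = 553200/2875 = 192.4 MPa.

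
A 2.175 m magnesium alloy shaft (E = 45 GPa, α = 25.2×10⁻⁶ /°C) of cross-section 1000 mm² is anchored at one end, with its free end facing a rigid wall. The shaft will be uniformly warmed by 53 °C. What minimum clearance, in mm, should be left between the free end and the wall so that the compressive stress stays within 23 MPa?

Free expansion if unrestrained: δ_free = αΔT L = 25.2×10⁻⁶ × 53 × 2175 = 2.905 mm.
A stress of 23 MPa corresponds to the wall pushing the shaft back by σL/E = 23×2175/(45×10³) = 1.112 mm.
So the gap has to take up the difference, g_min = δ_free − σL/E = 2.905 − 1.112 = 1.793 mm.

g ≈ 1.79 mm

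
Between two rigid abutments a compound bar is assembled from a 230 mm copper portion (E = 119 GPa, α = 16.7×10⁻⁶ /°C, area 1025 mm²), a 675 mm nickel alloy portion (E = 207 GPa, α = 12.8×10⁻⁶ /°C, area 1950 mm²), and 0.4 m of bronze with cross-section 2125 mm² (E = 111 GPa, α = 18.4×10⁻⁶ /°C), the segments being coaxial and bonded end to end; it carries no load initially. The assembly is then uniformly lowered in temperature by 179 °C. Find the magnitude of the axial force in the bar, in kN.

With the walls removed the bar would change length by δ_free = Σ αᵢΔT Lᵢ = 16.7×10⁻⁶×179×230 + 12.8×10⁻⁶×179×675 + 18.4×10⁻⁶×179×400 = 3.552 mm.
The walls prevent any net length change, so an axial force P (same in every segment) develops. Compatibility: P · Σ Lᵢ/(AᵢEᵢ) = δ_free.
The series flexibility is Σ Lᵢ/(AᵢEᵢ) = 230/(1025×119×10³) + 675/(1950×207×10³) + 400/(2125×111×10³) = 5.254×10⁻⁶ mm/N.
P = 3.552 / 5.254×10⁻⁶ = 676000 N = 676 kN, tensile.

P ≈ 676 kN (tensile)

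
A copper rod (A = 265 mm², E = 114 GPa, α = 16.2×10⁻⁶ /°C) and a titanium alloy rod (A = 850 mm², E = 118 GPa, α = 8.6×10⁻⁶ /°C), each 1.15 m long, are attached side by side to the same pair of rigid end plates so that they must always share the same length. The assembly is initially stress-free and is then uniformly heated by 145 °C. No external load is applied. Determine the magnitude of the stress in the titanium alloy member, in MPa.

σ ≈ 30.1 MPa (tensile)

Both members must finish at the same length. With the larger α, the copper tends to over-expand; the plates restrain it, putting the copper in compression and the titanium alloy in tension. With no external load the two internal forces are equal and opposite, magnitude P.
Setting the final lengths equal and cancelling L: (α₁ − α₂)ΔT = P/(A₁E₁) + P/(A₂E₂).
|α₁ − α₂|·ΔT = 7.6×10⁻⁶ × 145 = 0.001102.
1/(A₁E₁) + 1/(A₂E₂) = 1/(265×114×10³) + 1/(850×118×10³) = 4.307×10⁻⁸ N⁻¹.
So P = 0.001102 / 4.307×10⁻⁸ = 25.59 kN.
σ_{titanium alloy} = P/A₂ = 25590/850 = 30.1 MPa, tensile.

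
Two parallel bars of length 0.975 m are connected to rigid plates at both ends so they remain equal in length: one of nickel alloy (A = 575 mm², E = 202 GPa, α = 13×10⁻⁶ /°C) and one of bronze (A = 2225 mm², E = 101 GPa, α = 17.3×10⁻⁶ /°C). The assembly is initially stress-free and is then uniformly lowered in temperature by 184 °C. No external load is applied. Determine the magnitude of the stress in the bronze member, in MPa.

Equilibrium of a rigid end plate with no external load gives equal and opposite internal forces ±P in the two members. Since α_{bronze} > α_{nickel alloy}, cooling drives the bronze into tension and the nickel alloy into compression.
Compatibility of the two members (thermal + elastic change equal): (α₁ − α₂)ΔT = P·[1/(A₁E₁) + 1/(A₂E₂)].
|α₁ − α₂|·ΔT = 4.3×10⁻⁶ × 184 = 0.0007912.
1/(A₁E₁) + 1/(A₂E₂) = 1/(575×202×10³) + 1/(2225×101×10³) = 1.306×10⁻⁸ N⁻¹.
P = 0.0007912 / 1.306×10⁻⁸ = 60580 N = 60.58 kN.
σ_{bronze} = P/A₂ = 60580/2225 = 27.23 MPa, tensile.

σ ≈ 27.2 MPa (tensile)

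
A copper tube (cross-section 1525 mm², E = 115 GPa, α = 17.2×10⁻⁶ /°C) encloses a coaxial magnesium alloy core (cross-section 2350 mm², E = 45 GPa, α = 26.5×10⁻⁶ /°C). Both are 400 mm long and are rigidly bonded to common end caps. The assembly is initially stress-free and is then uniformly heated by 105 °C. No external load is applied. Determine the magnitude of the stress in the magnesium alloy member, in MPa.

σ ≈ 27.4 MPa (compressive)

The magnesium alloy has the larger α, so on heating it would change length more than the copper if both were free. The rigid plates force a common final length, so the magnesium alloy is put into compression and the copper into tension, with equal and opposite forces P (no external load).
Equating the net (thermal + elastic) strains gives |α₁ − α₂|·ΔT = P·[1/(A₁E₁) + 1/(A₂E₂)].
|α₁ − α₂|·ΔT = 9.3×10⁻⁶ × 105 = 0.0009765.
1/(A₁E₁) + 1/(A₂E₂) = 1/(1525×115×10³) + 1/(2350×45×10³) = 1.516×10⁻⁸ N⁻¹.
So P = 0.0009765 / 1.516×10⁻⁸ = 64.42 kN.
σ_{magnesium alloy} = P/A₂ = 64420/2350 = 27.41 MPa, compressive.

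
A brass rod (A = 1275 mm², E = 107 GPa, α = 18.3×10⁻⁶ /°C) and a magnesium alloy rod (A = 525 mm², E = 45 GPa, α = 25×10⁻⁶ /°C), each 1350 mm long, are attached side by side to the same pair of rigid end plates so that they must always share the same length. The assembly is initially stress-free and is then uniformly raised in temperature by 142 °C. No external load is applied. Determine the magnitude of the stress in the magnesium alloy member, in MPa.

σ ≈ 36.5 MPa (compressive)

Both members must finish at the same length. With the larger α, the magnesium alloy tends to over-expand; the plates restrain it, putting the magnesium alloy in compression and the brass in tension. With no external load the two internal forces are equal and opposite, magnitude P.
Setting the final lengths equal and cancelling L: (α₁ − α₂)ΔT = P/(A₁E₁) + P/(A₂E₂).
|α₁ − α₂|·ΔT = 6.7×10⁻⁶ × 142 = 0.0009514.
1/(A₁E₁) + 1/(A₂E₂) = 1/(1275×107×10³) + 1/(525×45×10³) = 4.966×10⁻⁸ N⁻¹.
So P = 0.0009514 / 4.966×10⁻⁸ = 19.16 kN.
σ_{magnesium alloy} = P/A₂ = 19160/525 = 36.49 MPa, compressive.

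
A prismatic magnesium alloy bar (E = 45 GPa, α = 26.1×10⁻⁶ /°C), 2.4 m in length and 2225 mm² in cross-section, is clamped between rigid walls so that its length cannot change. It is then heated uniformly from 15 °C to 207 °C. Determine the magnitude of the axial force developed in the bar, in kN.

P ≈ 502 kN (compressive)

Full restraint means ε = 0, so the stress is σ = EαΔT = 45×10³ × 26.1×10⁻⁶ × 192 = 225.5 MPa.
P = AEαΔT = 2225 × 45×10³ × 26.1×10⁻⁶ × 192 = 501.7 kN (compressive).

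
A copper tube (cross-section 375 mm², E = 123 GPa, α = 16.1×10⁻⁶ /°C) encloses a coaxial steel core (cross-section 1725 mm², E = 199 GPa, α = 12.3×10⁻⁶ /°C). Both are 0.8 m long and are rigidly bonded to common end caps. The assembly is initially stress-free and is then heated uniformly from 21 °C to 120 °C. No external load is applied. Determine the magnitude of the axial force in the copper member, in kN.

P ≈ 15.3 kN (compressive in the copper)

The copper has the larger α, so on heating it would change length more than the steel if both were free. The rigid plates force a common final length, so the copper is put into compression and the steel into tension, with equal and opposite forces P (no external load).
Setting the final lengths equal and cancelling L: (α₁ − α₂)ΔT = P/(A₁E₁) + P/(A₂E₂).
|α₁ − α₂|·ΔT = 3.8×10⁻⁶ × 99 = 0.0003762.
1/(A₁E₁) + 1/(A₂E₂) = 1/(375×123×10³) + 1/(1725×199×10³) = 2.459×10⁻⁸ N⁻¹.
P = 0.0003762 / 2.459×10⁻⁸ = 15300 N = 15.3 kN.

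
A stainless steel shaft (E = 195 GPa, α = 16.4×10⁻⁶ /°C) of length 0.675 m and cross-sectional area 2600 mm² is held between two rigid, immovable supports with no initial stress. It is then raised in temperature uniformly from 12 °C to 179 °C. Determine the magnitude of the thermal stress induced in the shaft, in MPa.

The supports are rigid, so the total axial strain is zero. The restrained thermal strain is ε = αΔT = 16.4×10⁻⁶ × 167 = 2738.8×10⁻⁶.
The stress required to suppress this strain is σ = Eε = 195×10³ × 2738.8×10⁻⁶ = 534.1 MPa, compressive since the shaft is trying to expand.

σ ≈ 534 MPa (compressive)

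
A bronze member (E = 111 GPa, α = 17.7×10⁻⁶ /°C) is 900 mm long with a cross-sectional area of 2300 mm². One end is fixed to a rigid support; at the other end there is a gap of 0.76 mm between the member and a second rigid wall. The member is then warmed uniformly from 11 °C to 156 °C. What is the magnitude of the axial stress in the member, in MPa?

Free thermal elongation = αΔT L = 17.7×10⁻⁶ × 145 × 900 = 2.31 mm.
This exceeds the 0.76 mm gap, so the wall pushes back. The portion of expansion that must be recovered elastically is δ_free − gap = 2.31 − 0.76 = 1.55 mm.
So σ = E(δ_free − g)/L = 111×10³ × 1.55/900 = 191.1 MPa.

σ ≈ 191 MPa (compressive)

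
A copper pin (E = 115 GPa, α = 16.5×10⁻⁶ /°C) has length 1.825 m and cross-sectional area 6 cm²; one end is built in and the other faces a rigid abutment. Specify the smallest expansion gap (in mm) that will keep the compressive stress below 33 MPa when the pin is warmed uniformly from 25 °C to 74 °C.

Free expansion if unrestrained: δ_free = αΔT L = 16.5×10⁻⁶ × 49 × 1825 = 1.476 mm.
A stress of 33 MPa corresponds to the wall pushing the pin back by σL/E = 33×1825/(115×10³) = 0.5237 mm.
The gap must absorb the remainder: g_min = 1.476 − 0.5237 = 0.9518 mm.

g ≈ 0.952 mm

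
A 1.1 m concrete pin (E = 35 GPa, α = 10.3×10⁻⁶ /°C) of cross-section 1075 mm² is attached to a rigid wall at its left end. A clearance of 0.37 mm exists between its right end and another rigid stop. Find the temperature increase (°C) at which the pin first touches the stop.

ΔT ≈ 32.7 °C

Contact occurs when the free expansion equals the gap: αΔT L = 0.37 mm.
ΔT = 0.37 / (10.3×10⁻⁶ × 1100) = 32.66 °C.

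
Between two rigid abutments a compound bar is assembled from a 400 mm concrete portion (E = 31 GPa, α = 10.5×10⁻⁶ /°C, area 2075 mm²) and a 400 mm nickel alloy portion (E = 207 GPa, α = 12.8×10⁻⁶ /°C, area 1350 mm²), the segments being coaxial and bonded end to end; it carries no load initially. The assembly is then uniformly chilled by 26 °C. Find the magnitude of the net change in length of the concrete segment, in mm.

With the walls removed the bar would change length by δ_free = Σ αᵢΔT Lᵢ = 10.5×10⁻⁶×26×400 + 12.8×10⁻⁶×26×400 = 0.2423 mm.
The rigid supports impose zero overall length change; the single axial force P common to all segments must satisfy P Σ Lᵢ/(AᵢEᵢ) = δ_free.
The series flexibility is Σ Lᵢ/(AᵢEᵢ) = 400/(2075×31×10³) + 400/(1350×207×10³) = 7.65×10⁻⁶ mm/N.
So P = 0.2423 / 7.65×10⁻⁶ = 31.68 kN, tensile.
For the concrete segment, free thermal change = 10.5×10⁻⁶×26×400 = 0.1092 mm and elastic change from P = 31680×400/(2075×31×10³) = 0.197 mm; these oppose, so the net change is 0.0878 mm (segment lengthens).

|ΔL| ≈ 0.0878 mm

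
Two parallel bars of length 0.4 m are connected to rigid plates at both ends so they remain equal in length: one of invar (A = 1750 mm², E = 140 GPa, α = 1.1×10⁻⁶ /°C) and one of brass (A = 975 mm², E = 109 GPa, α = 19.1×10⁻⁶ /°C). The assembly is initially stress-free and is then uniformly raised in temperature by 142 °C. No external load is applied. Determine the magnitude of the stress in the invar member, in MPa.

Equilibrium of a rigid end plate with no external load gives equal and opposite internal forces ±P in the two members. Since α_{brass} > α_{invar}, heating drives the brass into compression and the invar into tension.
Compatibility of the two members (thermal + elastic change equal): (α₁ − α₂)ΔT = P·[1/(A₁E₁) + 1/(A₂E₂)].
|α₁ − α₂|·ΔT = 18×10⁻⁶ × 142 = 0.002556.
1/(A₁E₁) + 1/(A₂E₂) = 1/(1750×140×10³) + 1/(975×109×10³) = 1.349×10⁻⁸ N⁻¹.
So P = 0.002556 / 1.349×10⁻⁸ = 189.5 kN.
σ_{invar} = P/A₁ = 189500/1750 = 108.3 MPa, tensile.

σ ≈ 108 MPa (tensile)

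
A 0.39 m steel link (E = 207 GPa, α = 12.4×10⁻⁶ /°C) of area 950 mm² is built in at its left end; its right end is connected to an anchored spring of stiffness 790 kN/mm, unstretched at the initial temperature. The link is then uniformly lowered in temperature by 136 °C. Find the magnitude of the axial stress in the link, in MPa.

If the spring were absent the link would shorten by αΔT L = 12.4×10⁻⁶ × 136 × 390 = 0.6577 mm.
Let P be the tensile force in the spring. The link extends elastically by PL/(AE) and the spring stretches by P/k; together these equal δ_free.
P [ L/(AE) + 1/k ] = δ_free → P [ 390/(950×207×10³) + 1/(790×10³) ] = 0.6577.
P = 0.6577 / 3.249×10⁻⁶ = 202400 N.
σ = P/A = 202400/950 = 213.1 MPa.

σ ≈ 213 MPa (tensile)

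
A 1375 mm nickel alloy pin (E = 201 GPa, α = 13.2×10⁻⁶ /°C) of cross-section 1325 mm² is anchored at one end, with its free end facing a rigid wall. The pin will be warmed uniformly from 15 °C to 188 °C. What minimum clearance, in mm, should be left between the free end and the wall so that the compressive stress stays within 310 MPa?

g ≈ 1.02 mm

With no wall the pin would lengthen by αΔT L = 13.2×10⁻⁶ × 173 × 1375 = 3.14 mm.
A stress of 310 MPa corresponds to the wall pushing the pin back by σL/E = 310×1375/(201×10³) = 2.121 mm.
So the gap has to take up the difference, g_min = δ_free − σL/E = 3.14 − 2.121 = 1.019 mm.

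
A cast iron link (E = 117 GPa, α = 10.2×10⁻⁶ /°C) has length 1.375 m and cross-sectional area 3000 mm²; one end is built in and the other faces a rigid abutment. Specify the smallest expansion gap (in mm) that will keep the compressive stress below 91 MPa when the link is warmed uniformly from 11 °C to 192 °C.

g ≈ 1.47 mm

Free expansion if unrestrained: δ_free = αΔT L = 10.2×10⁻⁶ × 181 × 1375 = 2.539 mm.
A stress of 91 MPa corresponds to the wall pushing the link back by σL/E = 91×1375/(117×10³) = 1.069 mm.
The gap must absorb the remainder: g_min = 2.539 − 1.069 = 1.469 mm.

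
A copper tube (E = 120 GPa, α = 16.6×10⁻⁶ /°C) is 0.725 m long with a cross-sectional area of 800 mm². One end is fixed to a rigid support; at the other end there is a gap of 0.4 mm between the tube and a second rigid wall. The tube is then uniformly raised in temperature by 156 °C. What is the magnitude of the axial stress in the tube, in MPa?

Free thermal elongation = αΔT L = 16.6×10⁻⁶ × 156 × 725 = 1.877 mm.
After closing the 0.4 mm clearance, 1.877 − 0.4 = 1.477 mm of expansion remains to be suppressed by the wall.
That suppressed elongation corresponds to σ = E·Δ/L = 120×10³ × 1.477/725 = 244.5 MPa.

σ ≈ 245 MPa (compressive)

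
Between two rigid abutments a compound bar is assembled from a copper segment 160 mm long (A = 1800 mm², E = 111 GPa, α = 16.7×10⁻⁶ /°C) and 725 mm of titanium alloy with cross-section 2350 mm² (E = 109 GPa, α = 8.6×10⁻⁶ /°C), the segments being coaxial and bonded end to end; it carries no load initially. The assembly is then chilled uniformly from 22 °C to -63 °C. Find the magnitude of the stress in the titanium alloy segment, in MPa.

σ ≈ 88.7 MPa (tensile)

With the walls removed the bar would change length by δ_free = Σ αᵢΔT Lᵢ = 16.7×10⁻⁶×85×160 + 8.6×10⁻⁶×85×725 = 0.7571 mm.
Since the ends are fixed, an axial force P builds up, equal in every segment, with P · Σ Lᵢ/(AᵢEᵢ) = δ_free.
The series flexibility is Σ Lᵢ/(AᵢEᵢ) = 160/(1800×111×10³) + 725/(2350×109×10³) = 3.631×10⁻⁶ mm/N.
Hence P = δ_free / Σ(L/AE) = 0.7571/3.631×10⁻⁶ = 208.5 kN (tensile).
σ_{titanium alloy} = P / A = 208500 / 2350 = 88.72 MPa.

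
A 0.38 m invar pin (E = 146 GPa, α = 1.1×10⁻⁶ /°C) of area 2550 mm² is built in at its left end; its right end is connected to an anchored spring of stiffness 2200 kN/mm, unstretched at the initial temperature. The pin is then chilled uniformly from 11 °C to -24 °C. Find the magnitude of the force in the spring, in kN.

The unrestrained thermal change is αΔT L = 1.1×10⁻⁶ × 35 × 380 = 0.01463 mm.
Let P be the tensile force in the spring. The pin extends elastically by PL/(AE) and the spring stretches by P/k; together these equal δ_free.
P [ L/(AE) + 1/k ] = δ_free → P [ 380/(2550×146×10³) + 1/(2200×10³) ] = 0.01463.
P = 0.01463 / 1.475×10⁻⁶ = 9917 N.

P ≈ 9.92 kN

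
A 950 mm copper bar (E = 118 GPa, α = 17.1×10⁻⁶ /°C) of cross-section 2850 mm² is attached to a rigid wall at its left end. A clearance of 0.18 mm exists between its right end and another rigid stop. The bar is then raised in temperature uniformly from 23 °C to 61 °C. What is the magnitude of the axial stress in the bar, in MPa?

σ ≈ 54.3 MPa (compressive)

Free thermal elongation = αΔT L = 17.1×10⁻⁶ × 38 × 950 = 0.6173 mm.
The gap closes (δ_free > 0.18 mm) and the wall then resists a further 0.6173 − 0.18 = 0.4373 mm of expansion.
So σ = E(δ_free − g)/L = 118×10³ × 0.4373/950 = 54.32 MPa.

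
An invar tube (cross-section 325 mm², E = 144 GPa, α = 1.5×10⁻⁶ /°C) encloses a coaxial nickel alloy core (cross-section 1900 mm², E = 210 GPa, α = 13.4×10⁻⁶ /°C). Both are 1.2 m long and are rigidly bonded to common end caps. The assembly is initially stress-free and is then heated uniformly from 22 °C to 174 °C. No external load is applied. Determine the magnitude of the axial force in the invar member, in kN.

P ≈ 75.8 kN (tensile in the invar)

Equilibrium of a rigid end plate with no external load gives equal and opposite internal forces ±P in the two members. Since α_{nickel alloy} > α_{invar}, heating drives the nickel alloy into compression and the invar into tension.
Compatibility of the two members (thermal + elastic change equal): (α₁ − α₂)ΔT = P·[1/(A₁E₁) + 1/(A₂E₂)].
|α₁ − α₂|·ΔT = 11.9×10⁻⁶ × 152 = 0.001809.
1/(A₁E₁) + 1/(A₂E₂) = 1/(325×144×10³) + 1/(1900×210×10³) = 2.387×10⁻⁸ N⁻¹.
So P = 0.001809 / 2.387×10⁻⁸ = 75.77 kN.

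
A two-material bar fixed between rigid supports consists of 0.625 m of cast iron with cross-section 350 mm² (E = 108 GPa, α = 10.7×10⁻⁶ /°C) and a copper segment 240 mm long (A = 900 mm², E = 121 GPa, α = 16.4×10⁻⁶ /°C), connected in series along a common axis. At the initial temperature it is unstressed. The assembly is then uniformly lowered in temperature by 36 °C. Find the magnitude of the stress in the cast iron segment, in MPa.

σ ≈ 58.3 MPa (tensile)

Free thermal contraction of the whole bar: Σ αᵢΔT Lᵢ = 10.7×10⁻⁶×36×625 + 16.4×10⁻⁶×36×240 = 0.3824 mm.
Since the ends are fixed, an axial force P builds up, equal in every segment, with P · Σ Lᵢ/(AᵢEᵢ) = δ_free.
The series flexibility is Σ Lᵢ/(AᵢEᵢ) = 625/(350×108×10³) + 240/(900×121×10³) = 1.874×10⁻⁵ mm/N.
P = 0.3824 / 1.874×10⁻⁵ = 20410 N = 20.41 kN, tensile.
σ_{cast iron} = P / A = 20410 / 350 = 58.31 MPa.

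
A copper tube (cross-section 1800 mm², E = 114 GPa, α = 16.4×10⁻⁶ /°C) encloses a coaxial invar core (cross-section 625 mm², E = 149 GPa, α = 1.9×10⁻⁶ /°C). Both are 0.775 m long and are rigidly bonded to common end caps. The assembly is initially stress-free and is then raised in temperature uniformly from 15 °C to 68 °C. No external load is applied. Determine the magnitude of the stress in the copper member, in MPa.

σ ≈ 27.3 MPa (compressive)

The copper has the larger α, so on heating it would change length more than the invar if both were free. The rigid plates force a common final length, so the copper is put into compression and the invar into tension, with equal and opposite forces P (no external load).
Setting the final lengths equal and cancelling L: (α₁ − α₂)ΔT = P/(A₁E₁) + P/(A₂E₂).
|α₁ − α₂|·ΔT = 14.5×10⁻⁶ × 53 = 0.0007685.
1/(A₁E₁) + 1/(A₂E₂) = 1/(1800×114×10³) + 1/(625×149×10³) = 1.561×10⁻⁸ N⁻¹.
P = 0.0007685 / 1.561×10⁻⁸ = 49230 N = 49.23 kN.
σ_{copper} = P/A₁ = 49230/1800 = 27.35 MPa, compressive.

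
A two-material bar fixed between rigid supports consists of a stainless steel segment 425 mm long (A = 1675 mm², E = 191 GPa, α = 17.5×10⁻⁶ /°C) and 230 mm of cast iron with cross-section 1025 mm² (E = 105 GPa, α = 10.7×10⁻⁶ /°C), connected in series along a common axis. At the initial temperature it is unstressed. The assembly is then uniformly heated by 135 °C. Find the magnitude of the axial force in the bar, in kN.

With the walls removed the bar would change length by δ_free = Σ αᵢΔT Lᵢ = 17.5×10⁻⁶×135×425 + 10.7×10⁻⁶×135×230 = 1.336 mm.
Since the ends are fixed, an axial force P builds up, equal in every segment, with P · Σ Lᵢ/(AᵢEᵢ) = δ_free.
The series flexibility is Σ Lᵢ/(AᵢEᵢ) = 425/(1675×191×10³) + 230/(1025×105×10³) = 3.465×10⁻⁶ mm/N.
So P = 1.336 / 3.465×10⁻⁶ = 385.6 kN, compressive.

P ≈ 386 kN (compressive)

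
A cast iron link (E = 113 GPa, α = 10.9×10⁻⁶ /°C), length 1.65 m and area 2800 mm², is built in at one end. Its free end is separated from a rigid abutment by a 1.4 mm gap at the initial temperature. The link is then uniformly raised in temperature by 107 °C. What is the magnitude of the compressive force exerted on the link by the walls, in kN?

P ≈ 101 kN

Unrestrained expansion: δ_free = αΔT L = 10.9×10⁻⁶ × 107 × 1650 = 1.924 mm.
The gap closes (δ_free > 1.4 mm) and the wall then resists a further 1.924 − 1.4 = 0.5244 mm of expansion.
Compatibility: PL/(AE) = 0.5244 mm, so σ = P/A = E × (0.5244/1650) = 35.91 MPa.
Force on the wall = σA = 35.91 × 2800 mm² = 100.6 kN.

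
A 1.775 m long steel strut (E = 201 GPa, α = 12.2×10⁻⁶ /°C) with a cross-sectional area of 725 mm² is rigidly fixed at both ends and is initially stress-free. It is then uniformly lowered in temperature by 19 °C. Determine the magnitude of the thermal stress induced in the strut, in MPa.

σ ≈ 46.6 MPa (tensile)

Because both ends are immovable the net strain is zero, and the suppressed thermal strain is αΔT = 12.2×10⁻⁶ × 19 = 231.8×10⁻⁶.
Hence σ = E·αΔT = 201×10³ × 231.8×10⁻⁶ = 46.59 MPa, tensile.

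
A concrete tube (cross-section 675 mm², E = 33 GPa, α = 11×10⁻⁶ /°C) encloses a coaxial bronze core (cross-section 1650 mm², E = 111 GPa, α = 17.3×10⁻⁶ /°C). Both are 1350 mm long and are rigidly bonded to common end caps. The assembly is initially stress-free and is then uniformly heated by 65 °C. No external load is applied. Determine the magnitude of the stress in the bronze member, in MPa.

σ ≈ 4.93 MPa (compressive)

The bronze has the larger α, so on heating it would change length more than the concrete if both were free. The rigid plates force a common final length, so the bronze is put into compression and the concrete into tension, with equal and opposite forces P (no external load).
Compatibility of the two members (thermal + elastic change equal): (α₁ − α₂)ΔT = P·[1/(A₁E₁) + 1/(A₂E₂)].
|α₁ − α₂|·ΔT = 6.3×10⁻⁶ × 65 = 0.0004095.
1/(A₁E₁) + 1/(A₂E₂) = 1/(675×33×10³) + 1/(1650×111×10³) = 5.035×10⁻⁸ N⁻¹.
So P = 0.0004095 / 5.035×10⁻⁸ = 8.133 kN.
σ_{bronze} = P/A₂ = 8133/1650 = 4.929 MPa, compressive.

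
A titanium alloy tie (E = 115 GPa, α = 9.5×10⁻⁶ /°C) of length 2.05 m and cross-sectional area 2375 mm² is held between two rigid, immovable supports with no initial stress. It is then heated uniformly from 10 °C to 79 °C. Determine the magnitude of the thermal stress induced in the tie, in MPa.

σ ≈ 75.4 MPa (compressive)

The supports are rigid, so the total axial strain is zero. The restrained thermal strain is ε = αΔT = 9.5×10⁻⁶ × 69 = 655.5×10⁻⁶.
σ = EαΔT = 115×10³ × 9.5×10⁻⁶ × 69 = 75.38 MPa (compressive; the tie is trying to expand).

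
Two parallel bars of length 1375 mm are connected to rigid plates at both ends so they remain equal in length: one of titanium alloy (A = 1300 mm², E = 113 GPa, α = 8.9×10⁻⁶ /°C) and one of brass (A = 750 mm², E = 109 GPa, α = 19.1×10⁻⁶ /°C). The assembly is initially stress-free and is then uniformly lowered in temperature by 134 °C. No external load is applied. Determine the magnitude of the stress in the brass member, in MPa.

Equilibrium of a rigid end plate with no external load gives equal and opposite internal forces ±P in the two members. Since α_{brass} > α_{titanium alloy}, cooling drives the brass into tension and the titanium alloy into compression.
Equating the net (thermal + elastic) strains gives |α₁ − α₂|·ΔT = P·[1/(A₁E₁) + 1/(A₂E₂)].
|α₁ − α₂|·ΔT = 10.2×10⁻⁶ × 134 = 0.001367.
1/(A₁E₁) + 1/(A₂E₂) = 1/(1300×113×10³) + 1/(750×109×10³) = 1.904×10⁻⁸ N⁻¹.
So P = 0.001367 / 1.904×10⁻⁸ = 71.79 kN.
σ_{brass} = P/A₂ = 71790/750 = 95.72 MPa, tensile.

σ ≈ 95.7 MPa (tensile)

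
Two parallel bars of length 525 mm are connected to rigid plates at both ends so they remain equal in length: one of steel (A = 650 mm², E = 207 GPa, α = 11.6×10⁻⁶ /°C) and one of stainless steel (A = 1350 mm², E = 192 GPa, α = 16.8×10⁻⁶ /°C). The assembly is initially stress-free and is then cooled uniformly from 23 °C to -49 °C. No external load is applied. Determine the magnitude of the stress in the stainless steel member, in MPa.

Equilibrium of a rigid end plate with no external load gives equal and opposite internal forces ±P in the two members. Since α_{stainless steel} > α_{steel}, cooling drives the stainless steel into tension and the steel into compression.
Compatibility of the two members (thermal + elastic change equal): (α₁ − α₂)ΔT = P·[1/(A₁E₁) + 1/(A₂E₂)].
|α₁ − α₂|·ΔT = 5.2×10⁻⁶ × 72 = 0.0003744.
1/(A₁E₁) + 1/(A₂E₂) = 1/(650×207×10³) + 1/(1350×192×10³) = 1.129×10⁻⁸ N⁻¹.
P = 0.0003744 / 1.129×10⁻⁸ = 33160 N = 33.16 kN.
σ_{stainless steel} = P/A₂ = 33160/1350 = 24.56 MPa, tensile.

σ ≈ 24.6 MPa (tensile)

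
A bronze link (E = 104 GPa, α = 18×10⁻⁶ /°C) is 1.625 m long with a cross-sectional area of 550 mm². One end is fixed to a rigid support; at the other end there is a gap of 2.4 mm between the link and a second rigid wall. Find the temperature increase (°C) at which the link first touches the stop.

Contact occurs when the free expansion equals the gap: αΔT L = 2.4 mm.
ΔT = 2.4 / (18×10⁻⁶ × 1625) = 82.05 °C.

ΔT ≈ 82.1 °C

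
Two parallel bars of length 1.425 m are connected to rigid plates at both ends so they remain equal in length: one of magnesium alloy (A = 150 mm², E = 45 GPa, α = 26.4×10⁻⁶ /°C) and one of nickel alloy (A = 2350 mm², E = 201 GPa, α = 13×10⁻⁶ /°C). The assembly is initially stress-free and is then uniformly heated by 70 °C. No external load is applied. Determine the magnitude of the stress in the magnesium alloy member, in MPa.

σ ≈ 41.6 MPa (compressive)

Both members must finish at the same length. With the larger α, the magnesium alloy tends to over-expand; the plates restrain it, putting the magnesium alloy in compression and the nickel alloy in tension. With no external load the two internal forces are equal and opposite, magnitude P.
Compatibility of the two members (thermal + elastic change equal): (α₁ − α₂)ΔT = P·[1/(A₁E₁) + 1/(A₂E₂)].
|α₁ − α₂|·ΔT = 13.4×10⁻⁶ × 70 = 0.000938.
1/(A₁E₁) + 1/(A₂E₂) = 1/(150×45×10³) + 1/(2350×201×10³) = 1.503×10⁻⁷ N⁻¹.
P = 0.000938 / 1.503×10⁻⁷ = 6242 N = 6.242 kN.
σ_{magnesium alloy} = P/A₁ = 6242/150 = 41.62 MPa, compressive.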